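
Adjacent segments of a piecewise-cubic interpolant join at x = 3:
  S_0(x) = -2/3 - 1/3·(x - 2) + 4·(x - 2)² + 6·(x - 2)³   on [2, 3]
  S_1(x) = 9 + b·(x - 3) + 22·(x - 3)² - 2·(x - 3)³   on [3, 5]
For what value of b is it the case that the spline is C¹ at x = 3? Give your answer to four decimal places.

S_0'(x) = -1/3 + 8·(x - 2) + 18·(x - 2)², so S_0'(3) = 77/3. On the right, S_1'(3) = b, so b = 77/3.

25.6667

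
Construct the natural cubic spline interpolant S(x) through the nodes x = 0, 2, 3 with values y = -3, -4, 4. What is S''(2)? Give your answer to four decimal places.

Let M_i = S''(x_i). Step sizes h_i = 2, 1; slopes of the chords Δ_i = (y_(i+1) - y_i)/h_i = -1/2, 8.
  2·M_0 + 6·M_1 + 1·M_2 = 6(Δ_1 - Δ_0) = 51
Natural end conditions: M_0 = M_2 = 0.
Forward elimination and back-substitution give M_0 = 0, M_1 = 17/2, M_2 = 0.

8.5000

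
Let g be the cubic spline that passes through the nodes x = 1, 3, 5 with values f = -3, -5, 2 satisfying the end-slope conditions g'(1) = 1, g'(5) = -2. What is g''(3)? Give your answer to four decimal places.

Write M_i for g''(x_i). With h_i = 2, 2 and divided differences Δ_i = -1, 7/2, the continuity of g' gives the tridiagonal system
  2·M_0 + 8·M_1 + 2·M_2 = 6(Δ_1 - Δ_0) = 27
Clamped end conditions give two more equations: 2h_0·M_0 + h_0·M_1 = 6(Δ_0 - g'(1)) = -12 and h_1·M_1 + 2h_1·M_2 = 6(g'(5) - Δ_1) = -33.
Solving the tridiagonal system: M_0 = -57/8, M_1 = 33/4, M_2 = -99/8.

8.2500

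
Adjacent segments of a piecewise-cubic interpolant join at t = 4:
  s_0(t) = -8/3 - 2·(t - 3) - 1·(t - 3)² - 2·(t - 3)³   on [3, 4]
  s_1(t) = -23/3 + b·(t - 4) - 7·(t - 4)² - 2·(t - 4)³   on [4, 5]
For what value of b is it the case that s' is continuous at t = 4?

s_0'(t) = -2 - 2·(t - 3) - 6·(t - 3)², so s_0'(4) = -10. On the right, s_1'(4) = b, so b = -10.

-10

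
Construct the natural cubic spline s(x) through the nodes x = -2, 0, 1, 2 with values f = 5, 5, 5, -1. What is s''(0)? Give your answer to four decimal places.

Let m_i = s''(x_i). Step sizes h_i = 2, 1, 1; slopes of the chords Δ_i = (y_(i+1) - y_i)/h_i = 0, 0, -6.
  2·m_0 + 6·m_1 + 1·m_2 = 6(Δ_1 - Δ_0) = 0
  1·m_1 + 4·m_2 + 1·m_3 = 6(Δ_2 - Δ_1) = -36
Natural end conditions: m_0 = m_3 = 0.
Solving: m_0 = 0, m_1 = 36/23, m_2 = -216/23, m_3 = 0.

1.5652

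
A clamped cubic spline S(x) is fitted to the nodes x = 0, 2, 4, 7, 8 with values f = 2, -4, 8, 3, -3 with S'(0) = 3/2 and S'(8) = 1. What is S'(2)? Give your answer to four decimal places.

0.3785

Write σ_i for S''(x_i). With h_i = 2, 2, 3, 1 and divided differences Δ_i = -3, 6, -5/3, -6, the continuity of S' gives the tridiagonal system
  2·σ_0 + 8·σ_1 + 2·σ_2 = 6(Δ_1 - Δ_0) = 54
  2·σ_1 + 10·σ_2 + 3·σ_3 = 6(Δ_2 - Δ_1) = -46
  3·σ_2 + 8·σ_3 + 1·σ_4 = 6(Δ_3 - Δ_2) = -26
Clamped end conditions give two more equations: 2h_0·σ_0 + h_0·σ_1 = 6(Δ_0 - S'(0)) = -27 and h_3·σ_3 + 2h_3·σ_4 = 6(S'(8) - Δ_3) = 42.
Hence σ_0 = -3565/288, σ_1 = 1621/144, σ_2 = -1627/288, σ_3 = -577/144, σ_4 = 6625/288.
On [2, 4], S'(x) = b_1 + 2c_1·(x - 2) + 3d_1·(x - 2)² with b_1 = Δ_1 - h_1(2σ_1 + σ_2)/6 = 109/288, c_1 = σ_1/2 = 1621/288, d_1 = (σ_2 - σ_1)/(6h_1) = -541/384. So S'(2) = 109/288.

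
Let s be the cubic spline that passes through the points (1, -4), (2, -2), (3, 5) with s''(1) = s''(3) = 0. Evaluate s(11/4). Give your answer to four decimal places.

2.9570

Write m_i for s''(x_i). With h_i = 1, 1 and divided differences Δ_i = 2, 7, the continuity of s' gives the tridiagonal system
  1·m_0 + 4·m_1 + 1·m_2 = 6(Δ_1 - Δ_0) = 30
Natural end conditions: m_0 = m_2 = 0.
Solving the tridiagonal system: m_0 = 0, m_1 = 15/2, m_2 = 0.
On [2, 3], s(t) = -2 + 9/2·(t - 2) + 15/4·(t - 2)² - 5/4·(t - 2)³.
With (t - 2) = 3/4: s(11/4) = 757/256.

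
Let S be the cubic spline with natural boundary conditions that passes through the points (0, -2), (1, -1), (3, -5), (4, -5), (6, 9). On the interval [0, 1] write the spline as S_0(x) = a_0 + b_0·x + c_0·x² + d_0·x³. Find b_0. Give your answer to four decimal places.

Write σ_i for S''(x_i). With h_i = 1, 2, 1, 2 and divided differences Δ_i = 1, -2, 0, 7, the continuity of S' gives the tridiagonal system
  1·σ_0 + 6·σ_1 + 2·σ_2 = 6(Δ_1 - Δ_0) = -18
  2·σ_1 + 6·σ_2 + 1·σ_3 = 6(Δ_2 - Δ_1) = 12
  1·σ_2 + 6·σ_3 + 2·σ_4 = 6(Δ_3 - Δ_2) = 42
Natural end conditions: σ_0 = σ_4 = 0.
Hence σ_0 = 0, σ_1 = -115/31, σ_2 = 66/31, σ_3 = 206/31, σ_4 = 0.
On [0, 1], with S_0(x) = a_0 + b_0·x + c_0·x² + d_0·x³: c_0 = σ_0/2 = 0, d_0 = (σ_1 - σ_0)/(6h_0) = -115/186, b_0 = Δ_0 - h_0(2σ_0 + σ_1)/6 = 301/186.

1.6183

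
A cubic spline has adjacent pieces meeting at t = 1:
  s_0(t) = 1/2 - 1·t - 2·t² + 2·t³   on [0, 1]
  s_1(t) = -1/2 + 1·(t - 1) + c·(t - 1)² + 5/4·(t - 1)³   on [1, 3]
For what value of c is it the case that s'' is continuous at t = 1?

4

s_0''(t) = -4 + 12·t, so s_0''(1) = 8. On the right, s_1''(1) = 2c, so c = 4.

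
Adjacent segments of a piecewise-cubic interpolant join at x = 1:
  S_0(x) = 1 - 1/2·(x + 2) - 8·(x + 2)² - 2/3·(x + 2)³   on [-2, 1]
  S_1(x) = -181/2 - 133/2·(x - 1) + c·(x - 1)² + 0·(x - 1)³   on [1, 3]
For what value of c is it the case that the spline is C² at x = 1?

-14

S_0''(x) = -16 - 4·(x + 2), so S_0''(1) = -28. On the right, S_1''(1) = 2c, so c = -14.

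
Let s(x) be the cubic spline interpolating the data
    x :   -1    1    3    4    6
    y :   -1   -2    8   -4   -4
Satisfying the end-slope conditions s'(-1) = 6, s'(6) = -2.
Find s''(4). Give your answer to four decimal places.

20.6721

Write m_i for s''(x_i). With h_i = 2, 2, 1, 2 and divided differences Δ_i = -1/2, 5, -12, 0, the continuity of s' gives the tridiagonal system
  2·m_0 + 8·m_1 + 2·m_2 = 6(Δ_1 - Δ_0) = 33
  2·m_1 + 6·m_2 + 1·m_3 = 6(Δ_2 - Δ_1) = -102
  1·m_2 + 6·m_3 + 2·m_4 = 6(Δ_3 - Δ_2) = 72
Clamped end conditions give two more equations: 2h_0·m_0 + h_0·m_1 = 6(Δ_0 - s'(-1)) = -39 and h_3·m_3 + 2h_3·m_4 = 6(s'(6) - Δ_3) = -12.
Hence m_0 = -2089/122, m_1 = 1799/122, m_2 = -1547/61, m_3 = 1261/61, m_4 = -1627/122.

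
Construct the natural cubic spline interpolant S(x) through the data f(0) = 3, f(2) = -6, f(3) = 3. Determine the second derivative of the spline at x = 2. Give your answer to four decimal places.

13.5000

Put M_i = S'' at the i-th knot. Here h = (2, 1) and Δ = (-9/2, 9), so the interior equations h_(i-1)·M_(i-1) + 2(h_(i-1)+h_i)·M_i + h_i·M_(i+1) = 6(Δ_i − Δ_(i-1)) read
  2·M_0 + 6·M_1 + 1·M_2 = 6(Δ_1 - Δ_0) = 81
Natural end conditions: M_0 = M_2 = 0.
Solving the tridiagonal system: M_0 = 0, M_1 = 27/2, M_2 = 0.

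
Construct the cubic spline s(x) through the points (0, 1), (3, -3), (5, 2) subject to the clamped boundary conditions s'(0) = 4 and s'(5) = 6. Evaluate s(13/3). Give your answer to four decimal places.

With M_i denoting the second derivative at x_i, h_i = 3, 2, and Δ_i = (y_(i+1) − y_i)/h_i = -4/3, 5/2:
  3·M_0 + 10·M_1 + 2·M_2 = 6(Δ_1 - Δ_0) = 23
Clamped end conditions give two more equations: 2h_0·M_0 + h_0·M_1 = 6(Δ_0 - s'(0)) = -32 and h_1·M_1 + 2h_1·M_2 = 6(s'(5) - Δ_1) = 21.
Solving: M_0 = -217/30, M_1 = 19/5, M_2 = 67/20.
On [3, 5], s(x) = -3 - 23/20·(x - 3) + 19/10·(x - 3)² - 3/80·(x - 3)³.
With (x - 3) = 4/3: s(13/3) = -56/45.

-1.2444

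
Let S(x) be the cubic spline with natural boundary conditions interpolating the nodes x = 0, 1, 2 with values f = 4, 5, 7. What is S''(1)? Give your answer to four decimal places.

Put σ_i = S'' at the i-th knot. Here h = (1, 1) and Δ = (1, 2), so the interior equations h_(i-1)·σ_(i-1) + 2(h_(i-1)+h_i)·σ_i + h_i·σ_(i+1) = 6(Δ_i − Δ_(i-1)) read
  1·σ_0 + 4·σ_1 + 1·σ_2 = 6(Δ_1 - Δ_0) = 6
Natural end conditions: σ_0 = σ_2 = 0.
Solving the tridiagonal system: σ_0 = 0, σ_1 = 3/2, σ_2 = 0.

1.5000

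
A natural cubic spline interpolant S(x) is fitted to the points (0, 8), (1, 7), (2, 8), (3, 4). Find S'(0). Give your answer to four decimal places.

-1.8667

Let M_i = S''(x_i). Step sizes h_i = 1, 1, 1; slopes of the chords Δ_i = (y_(i+1) - y_i)/h_i = -1, 1, -4.
  1·M_0 + 4·M_1 + 1·M_2 = 6(Δ_1 - Δ_0) = 12
  1·M_1 + 4·M_2 + 1·M_3 = 6(Δ_2 - Δ_1) = -30
Natural end conditions: M_0 = M_3 = 0.
Hence M_0 = 0, M_1 = 26/5, M_2 = -44/5, M_3 = 0.
On [0, 1], S'(x) = b_0 + 2c_0·x + 3d_0·x² with b_0 = Δ_0 - h_0(2M_0 + M_1)/6 = -28/15, c_0 = M_0/2 = 0, d_0 = (M_1 - M_0)/(6h_0) = 13/15. So S'(0) = -28/15.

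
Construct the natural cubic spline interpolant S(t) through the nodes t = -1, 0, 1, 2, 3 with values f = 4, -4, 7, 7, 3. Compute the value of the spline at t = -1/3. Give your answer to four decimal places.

-3.4828

With m_i denoting the second derivative at x_i, h_i = 1, 1, 1, 1, and Δ_i = (y_(i+1) − y_i)/h_i = -8, 11, 0, -4:
  1·m_0 + 4·m_1 + 1·m_2 = 6(Δ_1 - Δ_0) = 114
  1·m_1 + 4·m_2 + 1·m_3 = 6(Δ_2 - Δ_1) = -66
  1·m_2 + 4·m_3 + 1·m_4 = 6(Δ_3 - Δ_2) = -24
Natural end conditions: m_0 = m_4 = 0.
Solving: m_0 = 0, m_1 = 975/28, m_2 = -177/7, m_3 = 9/28, m_4 = 0.
On [-1, 0], S(t) = 4 - 773/56·(t + 1) + 0·(t + 1)² + 325/56·(t + 1)³.
With (t + 1) = 2/3: S(-1/3) = -2633/756.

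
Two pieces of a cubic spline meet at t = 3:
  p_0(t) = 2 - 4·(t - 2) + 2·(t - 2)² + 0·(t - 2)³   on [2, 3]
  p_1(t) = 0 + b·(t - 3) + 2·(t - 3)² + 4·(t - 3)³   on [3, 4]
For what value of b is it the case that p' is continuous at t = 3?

0

p_0'(t) = -4 + 4·(t - 2) + 0·(t - 2)², so p_0'(3) = 0. On the right, p_1'(3) = b, so b = 0.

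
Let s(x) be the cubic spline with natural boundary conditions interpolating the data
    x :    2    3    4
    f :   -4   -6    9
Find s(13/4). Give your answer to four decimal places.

With M_i denoting the second derivative at x_i, h_i = 1, 1, and Δ_i = (y_(i+1) − y_i)/h_i = -2, 15:
  1·M_0 + 4·M_1 + 1·M_2 = 6(Δ_1 - Δ_0) = 102
Natural end conditions: M_0 = M_2 = 0.
Solving: M_0 = 0, M_1 = 51/2, M_2 = 0.
On [3, 4], s(x) = -6 + 13/2·(x - 3) + 51/4·(x - 3)² - 17/4·(x - 3)³.
With (x - 3) = 1/4: s(13/4) = -933/256.

-3.6445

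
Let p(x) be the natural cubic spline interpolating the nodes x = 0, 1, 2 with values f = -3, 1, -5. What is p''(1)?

-15

With σ_i denoting the second derivative at x_i, h_i = 1, 1, and Δ_i = (y_(i+1) − y_i)/h_i = 4, -6:
  1·σ_0 + 4·σ_1 + 1·σ_2 = 6(Δ_1 - Δ_0) = -60
Natural end conditions: σ_0 = σ_2 = 0.
Forward elimination and back-substitution give σ_0 = 0, σ_1 = -15, σ_2 = 0.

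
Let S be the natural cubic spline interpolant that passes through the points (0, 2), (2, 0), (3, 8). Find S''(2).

9

Let M_i = S''(x_i). Step sizes h_i = 2, 1; slopes of the chords Δ_i = (y_(i+1) - y_i)/h_i = -1, 8.
  2·M_0 + 6·M_1 + 1·M_2 = 6(Δ_1 - Δ_0) = 54
Natural end conditions: M_0 = M_2 = 0.
Solving the tridiagonal system: M_0 = 0, M_1 = 9, M_2 = 0.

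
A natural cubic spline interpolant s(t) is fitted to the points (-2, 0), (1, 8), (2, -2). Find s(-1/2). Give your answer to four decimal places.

9.3438

With σ_i denoting the second derivative at x_i, h_i = 3, 1, and Δ_i = (y_(i+1) − y_i)/h_i = 8/3, -10:
  3·σ_0 + 8·σ_1 + 1·σ_2 = 6(Δ_1 - Δ_0) = -76
Natural end conditions: σ_0 = σ_2 = 0.
Solving the tridiagonal system: σ_0 = 0, σ_1 = -19/2, σ_2 = 0.
On [-2, 1], s(t) = 0 + 89/12·(t + 2) + 0·(t + 2)² - 19/36·(t + 2)³.
With (t + 2) = 3/2: s(-1/2) = 299/32.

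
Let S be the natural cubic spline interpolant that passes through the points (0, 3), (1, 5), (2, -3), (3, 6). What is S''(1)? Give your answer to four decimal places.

Put m_i = S'' at the i-th knot. Here h = (1, 1, 1) and Δ = (2, -8, 9), so the interior equations h_(i-1)·m_(i-1) + 2(h_(i-1)+h_i)·m_i + h_i·m_(i+1) = 6(Δ_i − Δ_(i-1)) read
  1·m_0 + 4·m_1 + 1·m_2 = 6(Δ_1 - Δ_0) = -60
  1·m_1 + 4·m_2 + 1·m_3 = 6(Δ_2 - Δ_1) = 102
Natural end conditions: m_0 = m_3 = 0.
Forward elimination and back-substitution give m_0 = 0, m_1 = -114/5, m_2 = 156/5, m_3 = 0.

-22.8000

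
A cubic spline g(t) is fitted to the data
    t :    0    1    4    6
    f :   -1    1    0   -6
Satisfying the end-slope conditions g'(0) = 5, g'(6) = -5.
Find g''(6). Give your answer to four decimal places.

-2.4872

Write M_i for g''(x_i). With h_i = 1, 3, 2 and divided differences Δ_i = 2, -1/3, -3, the continuity of g' gives the tridiagonal system
  1·M_0 + 8·M_1 + 3·M_2 = 6(Δ_1 - Δ_0) = -14
  3·M_1 + 10·M_2 + 2·M_3 = 6(Δ_2 - Δ_1) = -16
Clamped end conditions give two more equations: 2h_0·M_0 + h_0·M_1 = 6(Δ_0 - g'(0)) = -18 and h_2·M_2 + 2h_2·M_3 = 6(g'(6) - Δ_2) = -12.
Forward elimination and back-substitution give M_0 = -346/39, M_1 = -10/39, M_2 = -40/39, M_3 = -97/39.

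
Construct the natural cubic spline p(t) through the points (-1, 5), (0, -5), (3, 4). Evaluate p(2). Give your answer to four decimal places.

-3.3333

Put M_i = p'' at the i-th knot. Here h = (1, 3) and Δ = (-10, 3), so the interior equations h_(i-1)·M_(i-1) + 2(h_(i-1)+h_i)·M_i + h_i·M_(i+1) = 6(Δ_i − Δ_(i-1)) read
  1·M_0 + 8·M_1 + 3·M_2 = 6(Δ_1 - Δ_0) = 78
Natural end conditions: M_0 = M_2 = 0.
Hence M_0 = 0, M_1 = 39/4, M_2 = 0.
On [0, 3], p(t) = -5 - 27/4·t + 39/8·t² - 13/24·t³.
With t = 2: p(2) = -10/3.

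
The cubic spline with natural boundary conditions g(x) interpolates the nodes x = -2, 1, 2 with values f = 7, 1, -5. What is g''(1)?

-3

Let σ_i = g''(x_i). Step sizes h_i = 3, 1; slopes of the chords Δ_i = (y_(i+1) - y_i)/h_i = -2, -6.
  3·σ_0 + 8·σ_1 + 1·σ_2 = 6(Δ_1 - Δ_0) = -24
Natural end conditions: σ_0 = σ_2 = 0.
Forward elimination and back-substitution give σ_0 = 0, σ_1 = -3, σ_2 = 0.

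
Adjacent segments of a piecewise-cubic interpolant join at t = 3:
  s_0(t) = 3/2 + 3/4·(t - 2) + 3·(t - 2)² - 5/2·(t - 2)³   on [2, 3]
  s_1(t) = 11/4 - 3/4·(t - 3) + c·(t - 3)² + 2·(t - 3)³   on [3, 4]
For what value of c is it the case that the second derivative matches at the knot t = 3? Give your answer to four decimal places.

-4.5000

s_0''(t) = 6 - 15·(t - 2), so s_0''(3) = -9. On the right, s_1''(3) = 2c, so c = -9/2.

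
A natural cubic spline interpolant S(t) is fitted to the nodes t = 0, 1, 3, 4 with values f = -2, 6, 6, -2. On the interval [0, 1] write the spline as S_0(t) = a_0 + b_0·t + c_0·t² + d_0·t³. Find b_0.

9

Let σ_i = S''(x_i). Step sizes h_i = 1, 2, 1; slopes of the chords Δ_i = (y_(i+1) - y_i)/h_i = 8, 0, -8.
  1·σ_0 + 6·σ_1 + 2·σ_2 = 6(Δ_1 - Δ_0) = -48
  2·σ_1 + 6·σ_2 + 1·σ_3 = 6(Δ_2 - Δ_1) = -48
Natural end conditions: σ_0 = σ_3 = 0.
Solving: σ_0 = 0, σ_1 = -6, σ_2 = -6, σ_3 = 0.
On [0, 1], with S_0(t) = a_0 + b_0·t + c_0·t² + d_0·t³: c_0 = σ_0/2 = 0, d_0 = (σ_1 - σ_0)/(6h_0) = -1, b_0 = Δ_0 - h_0(2σ_0 + σ_1)/6 = 9.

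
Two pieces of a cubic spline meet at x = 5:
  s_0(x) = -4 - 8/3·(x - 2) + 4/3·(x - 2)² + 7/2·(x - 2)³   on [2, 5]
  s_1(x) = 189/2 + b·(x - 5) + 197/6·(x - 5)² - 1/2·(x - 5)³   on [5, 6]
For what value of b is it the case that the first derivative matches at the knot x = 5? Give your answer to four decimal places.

s_0'(x) = -8/3 + 8/3·(x - 2) + 21/2·(x - 2)², so s_0'(5) = 599/6. On the right, s_1'(5) = b, so b = 599/6.

99.8333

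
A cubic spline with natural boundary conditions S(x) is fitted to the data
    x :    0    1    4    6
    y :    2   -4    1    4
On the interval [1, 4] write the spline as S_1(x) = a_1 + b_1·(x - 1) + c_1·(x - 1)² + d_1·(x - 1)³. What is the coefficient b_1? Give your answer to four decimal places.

-3.8263

Let M_i = S''(x_i). Step sizes h_i = 1, 3, 2; slopes of the chords Δ_i = (y_(i+1) - y_i)/h_i = -6, 5/3, 3/2.
  1·M_0 + 8·M_1 + 3·M_2 = 6(Δ_1 - Δ_0) = 46
  3·M_1 + 10·M_2 + 2·M_3 = 6(Δ_2 - Δ_1) = -1
Natural end conditions: M_0 = M_3 = 0.
Solving: M_0 = 0, M_1 = 463/71, M_2 = -146/71, M_3 = 0.
On [1, 4], with S_1(x) = a_1 + b_1·(x - 1) + c_1·(x - 1)² + d_1·(x - 1)³: c_1 = M_1/2 = 463/142, d_1 = (M_2 - M_1)/(6h_1) = -203/426, b_1 = Δ_1 - h_1(2M_1 + M_2)/6 = -815/213.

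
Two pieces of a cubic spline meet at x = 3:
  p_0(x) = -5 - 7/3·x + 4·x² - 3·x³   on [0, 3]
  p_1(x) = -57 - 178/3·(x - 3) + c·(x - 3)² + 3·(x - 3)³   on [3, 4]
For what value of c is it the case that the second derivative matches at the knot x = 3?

p_0''(x) = 8 - 18·x, so p_0''(3) = -46. On the right, p_1''(3) = 2c, so c = -23.

-23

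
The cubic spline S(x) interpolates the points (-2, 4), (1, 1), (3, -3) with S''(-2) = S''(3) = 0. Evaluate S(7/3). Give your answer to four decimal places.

-1.5481

Put σ_i = S'' at the i-th knot. Here h = (3, 2) and Δ = (-1, -2), so the interior equations h_(i-1)·σ_(i-1) + 2(h_(i-1)+h_i)·σ_i + h_i·σ_(i+1) = 6(Δ_i − Δ_(i-1)) read
  3·σ_0 + 10·σ_1 + 2·σ_2 = 6(Δ_1 - Δ_0) = -6
Natural end conditions: σ_0 = σ_2 = 0.
Solving: σ_0 = 0, σ_1 = -3/5, σ_2 = 0.
On [1, 3], S(x) = 1 - 8/5·(x - 1) - 3/10·(x - 1)² + 1/20·(x - 1)³.
With (x - 1) = 4/3: S(7/3) = -209/135.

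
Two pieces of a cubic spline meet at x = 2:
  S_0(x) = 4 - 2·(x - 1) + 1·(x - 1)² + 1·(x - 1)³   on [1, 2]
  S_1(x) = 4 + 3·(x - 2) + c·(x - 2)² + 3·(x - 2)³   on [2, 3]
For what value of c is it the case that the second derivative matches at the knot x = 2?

4

S_0''(x) = 2 + 6·(x - 1), so S_0''(2) = 8. On the right, S_1''(2) = 2c, so c = 4.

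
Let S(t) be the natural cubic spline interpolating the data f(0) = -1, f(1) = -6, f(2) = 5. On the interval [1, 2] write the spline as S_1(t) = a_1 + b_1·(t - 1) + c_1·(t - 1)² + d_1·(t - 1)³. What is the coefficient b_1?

Let M_i = S''(x_i). Step sizes h_i = 1, 1; slopes of the chords Δ_i = (y_(i+1) - y_i)/h_i = -5, 11.
  1·M_0 + 4·M_1 + 1·M_2 = 6(Δ_1 - Δ_0) = 96
Natural end conditions: M_0 = M_2 = 0.
Solving: M_0 = 0, M_1 = 24, M_2 = 0.
On [1, 2], with S_1(t) = a_1 + b_1·(t - 1) + c_1·(t - 1)² + d_1·(t - 1)³: c_1 = M_1/2 = 12, d_1 = (M_2 - M_1)/(6h_1) = -4, b_1 = Δ_1 - h_1(2M_1 + M_2)/6 = 3.

3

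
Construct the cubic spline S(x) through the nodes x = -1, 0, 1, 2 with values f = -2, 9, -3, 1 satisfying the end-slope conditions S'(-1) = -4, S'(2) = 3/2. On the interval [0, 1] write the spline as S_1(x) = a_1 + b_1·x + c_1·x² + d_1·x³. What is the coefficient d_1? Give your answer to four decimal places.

Write M_i for S''(x_i). With h_i = 1, 1, 1 and divided differences Δ_i = 11, -12, 4, the continuity of S' gives the tridiagonal system
  1·M_0 + 4·M_1 + 1·M_2 = 6(Δ_1 - Δ_0) = -138
  1·M_1 + 4·M_2 + 1·M_3 = 6(Δ_2 - Δ_1) = 96
Clamped end conditions give two more equations: 2h_0·M_0 + h_0·M_1 = 6(Δ_0 - S'(-1)) = 90 and h_2·M_2 + 2h_2·M_3 = 6(S'(2) - Δ_2) = -15.
Hence M_0 = 1171/15, M_1 = -992/15, M_2 = 727/15, M_3 = -476/15.
On [0, 1], with S_1(x) = a_1 + b_1·x + c_1·x² + d_1·x³: c_1 = M_1/2 = -496/15, d_1 = (M_2 - M_1)/(6h_1) = 191/10, b_1 = Δ_1 - h_1(2M_1 + M_2)/6 = 59/30.

19.1000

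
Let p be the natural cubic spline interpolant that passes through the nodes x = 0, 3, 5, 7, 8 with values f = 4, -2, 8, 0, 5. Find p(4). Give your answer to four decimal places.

4.2692

With σ_i denoting the second derivative at x_i, h_i = 3, 2, 2, 1, and Δ_i = (y_(i+1) − y_i)/h_i = -2, 5, -4, 5:
  3·σ_0 + 10·σ_1 + 2·σ_2 = 6(Δ_1 - Δ_0) = 42
  2·σ_1 + 8·σ_2 + 2·σ_3 = 6(Δ_2 - Δ_1) = -54
  2·σ_2 + 6·σ_3 + 1·σ_4 = 6(Δ_3 - Δ_2) = 54
Natural end conditions: σ_0 = σ_4 = 0.
Solving: σ_0 = 0, σ_1 = 339/52, σ_2 = -603/52, σ_3 = 669/52, σ_4 = 0.
On [3, 5], p(x) = -2 + 235/52·(x - 3) + 339/104·(x - 3)² - 157/104·(x - 3)³.
With (x - 3) = 1: p(4) = 111/26.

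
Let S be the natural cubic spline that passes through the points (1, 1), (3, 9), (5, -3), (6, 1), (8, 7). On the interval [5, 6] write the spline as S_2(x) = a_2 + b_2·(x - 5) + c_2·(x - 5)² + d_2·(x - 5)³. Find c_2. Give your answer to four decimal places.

7.1250

Put σ_i = S'' at the i-th knot. Here h = (2, 2, 1, 2) and Δ = (4, -6, 4, 3), so the interior equations h_(i-1)·σ_(i-1) + 2(h_(i-1)+h_i)·σ_i + h_i·σ_(i+1) = 6(Δ_i − Δ_(i-1)) read
  2·σ_0 + 8·σ_1 + 2·σ_2 = 6(Δ_1 - Δ_0) = -60
  2·σ_1 + 6·σ_2 + 1·σ_3 = 6(Δ_2 - Δ_1) = 60
  1·σ_2 + 6·σ_3 + 2·σ_4 = 6(Δ_3 - Δ_2) = -6
Natural end conditions: σ_0 = σ_4 = 0.
Solving the tridiagonal system: σ_0 = 0, σ_1 = -177/16, σ_2 = 57/4, σ_3 = -27/8, σ_4 = 0.
On [5, 6], with S_2(x) = a_2 + b_2·(x - 5) + c_2·(x - 5)² + d_2·(x - 5)³: c_2 = σ_2/2 = 57/8, d_2 = (σ_3 - σ_2)/(6h_2) = -47/16, b_2 = Δ_2 - h_2(2σ_2 + σ_3)/6 = -3/16.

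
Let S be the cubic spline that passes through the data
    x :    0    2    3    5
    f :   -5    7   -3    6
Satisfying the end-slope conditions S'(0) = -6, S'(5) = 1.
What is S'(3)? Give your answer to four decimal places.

Let M_i = S''(x_i). Step sizes h_i = 2, 1, 2; slopes of the chords Δ_i = (y_(i+1) - y_i)/h_i = 6, -10, 9/2.
  2·M_0 + 6·M_1 + 1·M_2 = 6(Δ_1 - Δ_0) = -96
  1·M_1 + 6·M_2 + 2·M_3 = 6(Δ_2 - Δ_1) = 87
Clamped end conditions give two more equations: 2h_0·M_0 + h_0·M_1 = 6(Δ_0 - S'(0)) = 72 and h_2·M_2 + 2h_2·M_3 = 6(S'(5) - Δ_2) = -21.
Solving: M_0 = 1081/32, M_1 = -505/16, M_2 = 413/16, M_3 = -581/32.
On [3, 5], S'(x) = b_2 + 2c_2·(x - 3) + 3d_2·(x - 3)² with b_2 = Δ_2 - h_2(2M_2 + M_3)/6 = -213/32, c_2 = M_2/2 = 413/32, d_2 = (M_3 - M_2)/(6h_2) = -469/128. So S'(3) = -213/32.

-6.6563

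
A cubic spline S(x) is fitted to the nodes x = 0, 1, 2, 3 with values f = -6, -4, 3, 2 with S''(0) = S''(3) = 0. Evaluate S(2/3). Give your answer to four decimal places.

Put σ_i = S'' at the i-th knot. Here h = (1, 1, 1) and Δ = (2, 7, -1), so the interior equations h_(i-1)·σ_(i-1) + 2(h_(i-1)+h_i)·σ_i + h_i·σ_(i+1) = 6(Δ_i − Δ_(i-1)) read
  1·σ_0 + 4·σ_1 + 1·σ_2 = 6(Δ_1 - Δ_0) = 30
  1·σ_1 + 4·σ_2 + 1·σ_3 = 6(Δ_2 - Δ_1) = -48
Natural end conditions: σ_0 = σ_3 = 0.
Hence σ_0 = 0, σ_1 = 56/5, σ_2 = -74/5, σ_3 = 0.
On [0, 1], S(x) = -6 + 2/15·x + 0·x² + 28/15·x³.
With x = 2/3: S(2/3) = -434/81.

-5.3580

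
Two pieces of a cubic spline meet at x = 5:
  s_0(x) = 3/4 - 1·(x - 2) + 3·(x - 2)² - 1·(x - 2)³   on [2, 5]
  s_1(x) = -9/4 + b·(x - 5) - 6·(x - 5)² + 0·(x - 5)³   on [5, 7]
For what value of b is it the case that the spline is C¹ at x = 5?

s_0'(x) = -1 + 6·(x - 2) - 3·(x - 2)², so s_0'(5) = -10. On the right, s_1'(5) = b, so b = -10.

-10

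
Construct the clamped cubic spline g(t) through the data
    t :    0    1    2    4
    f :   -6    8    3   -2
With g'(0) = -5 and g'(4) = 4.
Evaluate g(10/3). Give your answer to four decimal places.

With M_i denoting the second derivative at x_i, h_i = 1, 1, 2, and Δ_i = (y_(i+1) − y_i)/h_i = 14, -5, -5/2:
  1·M_0 + 4·M_1 + 1·M_2 = 6(Δ_1 - Δ_0) = -114
  1·M_1 + 6·M_2 + 2·M_3 = 6(Δ_2 - Δ_1) = 15
Clamped end conditions give two more equations: 2h_0·M_0 + h_0·M_1 = 6(Δ_0 - g'(0)) = 114 and h_2·M_2 + 2h_2·M_3 = 6(g'(4) - Δ_2) = 39.
Solving: M_0 = 1821/22, M_1 = -567/11, M_2 = 207/22, M_3 = 111/22.
On [2, 4], g(t) = 3 - 115/11·(t - 2) + 207/44·(t - 2)² - 4/11·(t - 2)³.
With (t - 2) = 4/3: g(10/3) = -1021/297.

-3.4377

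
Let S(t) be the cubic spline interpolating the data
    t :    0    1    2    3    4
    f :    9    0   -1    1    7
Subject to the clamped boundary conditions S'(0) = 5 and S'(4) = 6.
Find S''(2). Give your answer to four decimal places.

-4.2500

Let M_i = S''(x_i). Step sizes h_i = 1, 1, 1, 1; slopes of the chords Δ_i = (y_(i+1) - y_i)/h_i = -9, -1, 2, 6.
  1·M_0 + 4·M_1 + 1·M_2 = 6(Δ_1 - Δ_0) = 48
  1·M_1 + 4·M_2 + 1·M_3 = 6(Δ_2 - Δ_1) = 18
  1·M_2 + 4·M_3 + 1·M_4 = 6(Δ_3 - Δ_2) = 24
Clamped end conditions give two more equations: 2h_0·M_0 + h_0·M_1 = 6(Δ_0 - S'(0)) = -84 and h_3·M_3 + 2h_3·M_4 = 6(S'(4) - Δ_3) = 0.
Hence M_0 = -1553/28, M_1 = 377/14, M_2 = -17/4, M_3 = 113/14, M_4 = -113/28.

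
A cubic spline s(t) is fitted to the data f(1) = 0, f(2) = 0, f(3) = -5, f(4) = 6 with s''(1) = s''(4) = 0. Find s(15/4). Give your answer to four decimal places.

Let M_i = s''(x_i). Step sizes h_i = 1, 1, 1; slopes of the chords Δ_i = (y_(i+1) - y_i)/h_i = 0, -5, 11.
  1·M_0 + 4·M_1 + 1·M_2 = 6(Δ_1 - Δ_0) = -30
  1·M_1 + 4·M_2 + 1·M_3 = 6(Δ_2 - Δ_1) = 96
Natural end conditions: M_0 = M_3 = 0.
Forward elimination and back-substitution give M_0 = 0, M_1 = -72/5, M_2 = 138/5, M_3 = 0.
On [3, 4], s(t) = -5 + 9/5·(t - 3) + 69/5·(t - 3)² - 23/5·(t - 3)³.
With (t - 3) = 3/4: s(15/4) = 139/64.

2.1719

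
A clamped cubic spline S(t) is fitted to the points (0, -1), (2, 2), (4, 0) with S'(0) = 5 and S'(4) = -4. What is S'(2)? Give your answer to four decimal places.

0.1250

Write m_i for S''(x_i). With h_i = 2, 2 and divided differences Δ_i = 3/2, -1, the continuity of S' gives the tridiagonal system
  2·m_0 + 8·m_1 + 2·m_2 = 6(Δ_1 - Δ_0) = -15
Clamped end conditions give two more equations: 2h_0·m_0 + h_0·m_1 = 6(Δ_0 - S'(0)) = -21 and h_1·m_1 + 2h_1·m_2 = 6(S'(4) - Δ_1) = -18.
Hence m_0 = -45/8, m_1 = 3/4, m_2 = -39/8.
On [2, 4], S'(t) = b_1 + 2c_1·(t - 2) + 3d_1·(t - 2)² with b_1 = Δ_1 - h_1(2m_1 + m_2)/6 = 1/8, c_1 = m_1/2 = 3/8, d_1 = (m_2 - m_1)/(6h_1) = -15/32. So S'(2) = 1/8.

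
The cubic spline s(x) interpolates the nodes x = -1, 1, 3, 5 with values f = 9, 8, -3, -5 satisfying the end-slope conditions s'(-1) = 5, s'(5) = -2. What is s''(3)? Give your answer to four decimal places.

5.2667

Let M_i = s''(x_i). Step sizes h_i = 2, 2, 2; slopes of the chords Δ_i = (y_(i+1) - y_i)/h_i = -1/2, -11/2, -1.
  2·M_0 + 8·M_1 + 2·M_2 = 6(Δ_1 - Δ_0) = -30
  2·M_1 + 8·M_2 + 2·M_3 = 6(Δ_2 - Δ_1) = 27
Clamped end conditions give two more equations: 2h_0·M_0 + h_0·M_1 = 6(Δ_0 - s'(-1)) = -33 and h_2·M_2 + 2h_2·M_3 = 6(s'(5) - Δ_2) = -6.
Hence M_0 = -98/15, M_1 = -103/30, M_2 = 79/15, M_3 = -62/15.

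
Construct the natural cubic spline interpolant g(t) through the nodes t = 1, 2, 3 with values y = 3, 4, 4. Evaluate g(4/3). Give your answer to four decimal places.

Let M_i = g''(x_i). Step sizes h_i = 1, 1; slopes of the chords Δ_i = (y_(i+1) - y_i)/h_i = 1, 0.
  1·M_0 + 4·M_1 + 1·M_2 = 6(Δ_1 - Δ_0) = -6
Natural end conditions: M_0 = M_2 = 0.
Solving the tridiagonal system: M_0 = 0, M_1 = -3/2, M_2 = 0.
On [1, 2], g(t) = 3 + 5/4·(t - 1) + 0·(t - 1)² - 1/4·(t - 1)³.
With (t - 1) = 1/3: g(4/3) = 92/27.

3.4074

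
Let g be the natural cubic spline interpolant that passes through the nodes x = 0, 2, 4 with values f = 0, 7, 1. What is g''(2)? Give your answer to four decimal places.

-4.8750

Put M_i = g'' at the i-th knot. Here h = (2, 2) and Δ = (7/2, -3), so the interior equations h_(i-1)·M_(i-1) + 2(h_(i-1)+h_i)·M_i + h_i·M_(i+1) = 6(Δ_i − Δ_(i-1)) read
  2·M_0 + 8·M_1 + 2·M_2 = 6(Δ_1 - Δ_0) = -39
Natural end conditions: M_0 = M_2 = 0.
Solving the tridiagonal system: M_0 = 0, M_1 = -39/8, M_2 = 0.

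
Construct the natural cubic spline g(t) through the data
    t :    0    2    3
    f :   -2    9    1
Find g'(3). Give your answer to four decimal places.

-10.2500

Write σ_i for g''(x_i). With h_i = 2, 1 and divided differences Δ_i = 11/2, -8, the continuity of g' gives the tridiagonal system
  2·σ_0 + 6·σ_1 + 1·σ_2 = 6(Δ_1 - Δ_0) = -81
Natural end conditions: σ_0 = σ_2 = 0.
Solving: σ_0 = 0, σ_1 = -27/2, σ_2 = 0.
On [2, 3], g'(t) = b_1 + 2c_1·(t - 2) + 3d_1·(t - 2)² with b_1 = Δ_1 - h_1(2σ_1 + σ_2)/6 = -7/2, c_1 = σ_1/2 = -27/4, d_1 = (σ_2 - σ_1)/(6h_1) = 9/4. So g'(3) = -41/4.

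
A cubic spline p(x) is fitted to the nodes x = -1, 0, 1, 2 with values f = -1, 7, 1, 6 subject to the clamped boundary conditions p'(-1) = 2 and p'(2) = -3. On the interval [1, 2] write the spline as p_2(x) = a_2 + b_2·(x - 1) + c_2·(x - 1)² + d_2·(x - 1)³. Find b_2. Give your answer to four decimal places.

-0.2667

Write M_i for p''(x_i). With h_i = 1, 1, 1 and divided differences Δ_i = 8, -6, 5, the continuity of p' gives the tridiagonal system
  1·M_0 + 4·M_1 + 1·M_2 = 6(Δ_1 - Δ_0) = -84
  1·M_1 + 4·M_2 + 1·M_3 = 6(Δ_2 - Δ_1) = 66
Clamped end conditions give two more equations: 2h_0·M_0 + h_0·M_1 = 6(Δ_0 - p'(-1)) = 36 and h_2·M_2 + 2h_2·M_3 = 6(p'(2) - Δ_2) = -48.
Solving: M_0 = 568/15, M_1 = -596/15, M_2 = 556/15, M_3 = -638/15.
On [1, 2], with p_2(x) = a_2 + b_2·(x - 1) + c_2·(x - 1)² + d_2·(x - 1)³: c_2 = M_2/2 = 278/15, d_2 = (M_3 - M_2)/(6h_2) = -199/15, b_2 = Δ_2 - h_2(2M_2 + M_3)/6 = -4/15.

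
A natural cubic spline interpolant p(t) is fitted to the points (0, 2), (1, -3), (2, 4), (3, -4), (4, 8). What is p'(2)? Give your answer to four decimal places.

-1.5000

Write m_i for p''(x_i). With h_i = 1, 1, 1, 1 and divided differences Δ_i = -5, 7, -8, 12, the continuity of p' gives the tridiagonal system
  1·m_0 + 4·m_1 + 1·m_2 = 6(Δ_1 - Δ_0) = 72
  1·m_1 + 4·m_2 + 1·m_3 = 6(Δ_2 - Δ_1) = -90
  1·m_2 + 4·m_3 + 1·m_4 = 6(Δ_3 - Δ_2) = 120
Natural end conditions: m_0 = m_4 = 0.
Solving the tridiagonal system: m_0 = 0, m_1 = 195/7, m_2 = -276/7, m_3 = 279/7, m_4 = 0.
On [2, 3], p'(t) = b_2 + 2c_2·(t - 2) + 3d_2·(t - 2)² with b_2 = Δ_2 - h_2(2m_2 + m_3)/6 = -3/2, c_2 = m_2/2 = -138/7, d_2 = (m_3 - m_2)/(6h_2) = 185/14. So p'(2) = -3/2.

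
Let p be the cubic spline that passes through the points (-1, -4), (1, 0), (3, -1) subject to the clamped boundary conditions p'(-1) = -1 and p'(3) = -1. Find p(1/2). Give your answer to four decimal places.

With σ_i denoting the second derivative at x_i, h_i = 2, 2, and Δ_i = (y_(i+1) − y_i)/h_i = 2, -1/2:
  2·σ_0 + 8·σ_1 + 2·σ_2 = 6(Δ_1 - Δ_0) = -15
Clamped end conditions give two more equations: 2h_0·σ_0 + h_0·σ_1 = 6(Δ_0 - p'(-1)) = 18 and h_1·σ_1 + 2h_1·σ_2 = 6(p'(3) - Δ_1) = -3.
Solving: σ_0 = 51/8, σ_1 = -15/4, σ_2 = 9/8.
On [-1, 1], p(x) = -4 - 1·(x + 1) + 51/16·(x + 1)² - 27/32·(x + 1)³.
With (x + 1) = 3/2: p(1/2) = -301/256.

-1.1758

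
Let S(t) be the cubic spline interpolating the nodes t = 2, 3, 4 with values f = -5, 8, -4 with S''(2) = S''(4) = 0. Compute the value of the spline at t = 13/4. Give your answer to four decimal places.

With M_i denoting the second derivative at x_i, h_i = 1, 1, and Δ_i = (y_(i+1) − y_i)/h_i = 13, -12:
  1·M_0 + 4·M_1 + 1·M_2 = 6(Δ_1 - Δ_0) = -150
Natural end conditions: M_0 = M_2 = 0.
Solving the tridiagonal system: M_0 = 0, M_1 = -75/2, M_2 = 0.
On [3, 4], S(t) = 8 + 1/2·(t - 3) - 75/4·(t - 3)² + 25/4·(t - 3)³.
With (t - 3) = 1/4: S(13/4) = 1805/256.

7.0508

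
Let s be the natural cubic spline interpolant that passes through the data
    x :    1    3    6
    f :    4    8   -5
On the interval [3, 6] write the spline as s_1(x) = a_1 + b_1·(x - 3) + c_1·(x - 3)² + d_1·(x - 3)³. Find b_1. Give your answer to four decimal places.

With m_i denoting the second derivative at x_i, h_i = 2, 3, and Δ_i = (y_(i+1) − y_i)/h_i = 2, -13/3:
  2·m_0 + 10·m_1 + 3·m_2 = 6(Δ_1 - Δ_0) = -38
Natural end conditions: m_0 = m_2 = 0.
Hence m_0 = 0, m_1 = -19/5, m_2 = 0.
On [3, 6], with s_1(x) = a_1 + b_1·(x - 3) + c_1·(x - 3)² + d_1·(x - 3)³: c_1 = m_1/2 = -19/10, d_1 = (m_2 - m_1)/(6h_1) = 19/90, b_1 = Δ_1 - h_1(2m_1 + m_2)/6 = -8/15.

-0.5333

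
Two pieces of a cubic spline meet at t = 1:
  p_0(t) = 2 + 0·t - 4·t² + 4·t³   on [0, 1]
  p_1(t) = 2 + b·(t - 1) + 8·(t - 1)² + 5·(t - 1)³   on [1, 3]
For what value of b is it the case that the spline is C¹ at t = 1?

4

p_0'(t) = 0 - 8·t + 12·t², so p_0'(1) = 4. On the right, p_1'(1) = b, so b = 4.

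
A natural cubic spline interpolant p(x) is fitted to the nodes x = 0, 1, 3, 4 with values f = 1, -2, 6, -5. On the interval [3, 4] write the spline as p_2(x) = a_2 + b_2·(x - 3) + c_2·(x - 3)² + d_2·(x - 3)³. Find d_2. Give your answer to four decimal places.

3.2500

Let M_i = p''(x_i). Step sizes h_i = 1, 2, 1; slopes of the chords Δ_i = (y_(i+1) - y_i)/h_i = -3, 4, -11.
  1·M_0 + 6·M_1 + 2·M_2 = 6(Δ_1 - Δ_0) = 42
  2·M_1 + 6·M_2 + 1·M_3 = 6(Δ_2 - Δ_1) = -90
Natural end conditions: M_0 = M_3 = 0.
Solving the tridiagonal system: M_0 = 0, M_1 = 27/2, M_2 = -39/2, M_3 = 0.
On [3, 4], with p_2(x) = a_2 + b_2·(x - 3) + c_2·(x - 3)² + d_2·(x - 3)³: c_2 = M_2/2 = -39/4, d_2 = (M_3 - M_2)/(6h_2) = 13/4, b_2 = Δ_2 - h_2(2M_2 + M_3)/6 = -9/2.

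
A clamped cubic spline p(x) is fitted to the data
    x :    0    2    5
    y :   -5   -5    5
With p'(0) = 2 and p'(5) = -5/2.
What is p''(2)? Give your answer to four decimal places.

5.8000

Put m_i = p'' at the i-th knot. Here h = (2, 3) and Δ = (0, 10/3), so the interior equations h_(i-1)·m_(i-1) + 2(h_(i-1)+h_i)·m_i + h_i·m_(i+1) = 6(Δ_i − Δ_(i-1)) read
  2·m_0 + 10·m_1 + 3·m_2 = 6(Δ_1 - Δ_0) = 20
Clamped end conditions give two more equations: 2h_0·m_0 + h_0·m_1 = 6(Δ_0 - p'(0)) = -12 and h_1·m_1 + 2h_1·m_2 = 6(p'(5) - Δ_1) = -35.
Hence m_0 = -59/10, m_1 = 29/5, m_2 = -131/15.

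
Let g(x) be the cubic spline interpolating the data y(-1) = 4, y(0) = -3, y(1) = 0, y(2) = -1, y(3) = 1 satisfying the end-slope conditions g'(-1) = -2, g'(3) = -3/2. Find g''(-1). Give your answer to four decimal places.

Put M_i = g'' at the i-th knot. Here h = (1, 1, 1, 1) and Δ = (-7, 3, -1, 2), so the interior equations h_(i-1)·M_(i-1) + 2(h_(i-1)+h_i)·M_i + h_i·M_(i+1) = 6(Δ_i − Δ_(i-1)) read
  1·M_0 + 4·M_1 + 1·M_2 = 6(Δ_1 - Δ_0) = 60
  1·M_1 + 4·M_2 + 1·M_3 = 6(Δ_2 - Δ_1) = -24
  1·M_2 + 4·M_3 + 1·M_4 = 6(Δ_3 - Δ_2) = 18
Clamped end conditions give two more equations: 2h_0·M_0 + h_0·M_1 = 6(Δ_0 - g'(-1)) = -30 and h_3·M_3 + 2h_3·M_4 = 6(g'(3) - Δ_3) = -21.
Forward elimination and back-substitution give M_0 = -1565/56, M_1 = 725/28, M_2 = -125/8, M_3 = 353/28, M_4 = -941/56.

-27.9464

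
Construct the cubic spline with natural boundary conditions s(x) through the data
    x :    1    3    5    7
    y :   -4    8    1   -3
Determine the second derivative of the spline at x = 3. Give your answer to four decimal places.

Write M_i for s''(x_i). With h_i = 2, 2, 2 and divided differences Δ_i = 6, -7/2, -2, the continuity of s' gives the tridiagonal system
  2·M_0 + 8·M_1 + 2·M_2 = 6(Δ_1 - Δ_0) = -57
  2·M_1 + 8·M_2 + 2·M_3 = 6(Δ_2 - Δ_1) = 9
Natural end conditions: M_0 = M_3 = 0.
Solving the tridiagonal system: M_0 = 0, M_1 = -79/10, M_2 = 31/10, M_3 = 0.

-7.9000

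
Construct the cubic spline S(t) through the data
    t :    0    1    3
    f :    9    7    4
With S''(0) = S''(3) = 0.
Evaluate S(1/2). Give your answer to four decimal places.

With M_i denoting the second derivative at x_i, h_i = 1, 2, and Δ_i = (y_(i+1) − y_i)/h_i = -2, -3/2:
  1·M_0 + 6·M_1 + 2·M_2 = 6(Δ_1 - Δ_0) = 3
Natural end conditions: M_0 = M_2 = 0.
Solving the tridiagonal system: M_0 = 0, M_1 = 1/2, M_2 = 0.
On [0, 1], S(t) = 9 - 25/12·t + 0·t² + 1/12·t³.
With t = 1/2: S(1/2) = 255/32.

7.9688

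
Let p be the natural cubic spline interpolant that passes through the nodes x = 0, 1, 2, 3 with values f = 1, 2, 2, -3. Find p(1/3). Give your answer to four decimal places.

1.3136

With M_i denoting the second derivative at x_i, h_i = 1, 1, 1, and Δ_i = (y_(i+1) − y_i)/h_i = 1, 0, -5:
  1·M_0 + 4·M_1 + 1·M_2 = 6(Δ_1 - Δ_0) = -6
  1·M_1 + 4·M_2 + 1·M_3 = 6(Δ_2 - Δ_1) = -30
Natural end conditions: M_0 = M_3 = 0.
Solving the tridiagonal system: M_0 = 0, M_1 = 2/5, M_2 = -38/5, M_3 = 0.
On [0, 1], p(x) = 1 + 14/15·x + 0·x² + 1/15·x³.
With x = 1/3: p(1/3) = 532/405.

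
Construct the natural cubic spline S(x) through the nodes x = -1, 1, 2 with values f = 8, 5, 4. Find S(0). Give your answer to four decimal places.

6.3750

Write m_i for S''(x_i). With h_i = 2, 1 and divided differences Δ_i = -3/2, -1, the continuity of S' gives the tridiagonal system
  2·m_0 + 6·m_1 + 1·m_2 = 6(Δ_1 - Δ_0) = 3
Natural end conditions: m_0 = m_2 = 0.
Solving: m_0 = 0, m_1 = 1/2, m_2 = 0.
On [-1, 1], S(x) = 8 - 5/3·(x + 1) + 0·(x + 1)² + 1/24·(x + 1)³.
With (x + 1) = 1: S(0) = 51/8.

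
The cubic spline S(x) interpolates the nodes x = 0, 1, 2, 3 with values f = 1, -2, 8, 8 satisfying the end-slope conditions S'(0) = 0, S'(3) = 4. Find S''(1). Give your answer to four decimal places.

33.4667

With M_i denoting the second derivative at x_i, h_i = 1, 1, 1, and Δ_i = (y_(i+1) − y_i)/h_i = -3, 10, 0:
  1·M_0 + 4·M_1 + 1·M_2 = 6(Δ_1 - Δ_0) = 78
  1·M_1 + 4·M_2 + 1·M_3 = 6(Δ_2 - Δ_1) = -60
Clamped end conditions give two more equations: 2h_0·M_0 + h_0·M_1 = 6(Δ_0 - S'(0)) = -18 and h_2·M_2 + 2h_2·M_3 = 6(S'(3) - Δ_2) = 24.
Hence M_0 = -386/15, M_1 = 502/15, M_2 = -452/15, M_3 = 406/15.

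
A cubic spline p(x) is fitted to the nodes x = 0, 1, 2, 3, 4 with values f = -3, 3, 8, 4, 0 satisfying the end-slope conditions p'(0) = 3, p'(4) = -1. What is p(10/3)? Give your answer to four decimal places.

2.1720

With m_i denoting the second derivative at x_i, h_i = 1, 1, 1, 1, and Δ_i = (y_(i+1) − y_i)/h_i = 6, 5, -4, -4:
  1·m_0 + 4·m_1 + 1·m_2 = 6(Δ_1 - Δ_0) = -6
  1·m_1 + 4·m_2 + 1·m_3 = 6(Δ_2 - Δ_1) = -54
  1·m_2 + 4·m_3 + 1·m_4 = 6(Δ_3 - Δ_2) = 0
Clamped end conditions give two more equations: 2h_0·m_0 + h_0·m_1 = 6(Δ_0 - p'(0)) = 18 and h_3·m_3 + 2h_3·m_4 = 6(p'(4) - Δ_3) = 18.
Solving: m_0 = 257/28, m_1 = -5/14, m_2 = -55/4, m_3 = 19/14, m_4 = 233/28.
On [3, 4], p(x) = 4 - 327/56·(x - 3) + 19/28·(x - 3)² + 65/56·(x - 3)³.
With (x - 3) = 1/3: p(10/3) = 821/378.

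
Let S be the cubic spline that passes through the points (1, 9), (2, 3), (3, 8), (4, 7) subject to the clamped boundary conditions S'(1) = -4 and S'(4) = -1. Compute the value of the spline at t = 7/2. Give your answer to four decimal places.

With M_i denoting the second derivative at x_i, h_i = 1, 1, 1, and Δ_i = (y_(i+1) − y_i)/h_i = -6, 5, -1:
  1·M_0 + 4·M_1 + 1·M_2 = 6(Δ_1 - Δ_0) = 66
  1·M_1 + 4·M_2 + 1·M_3 = 6(Δ_2 - Δ_1) = -36
Clamped end conditions give two more equations: 2h_0·M_0 + h_0·M_1 = 6(Δ_0 - S'(1)) = -12 and h_2·M_2 + 2h_2·M_3 = 6(S'(4) - Δ_2) = 0.
Forward elimination and back-substitution give M_0 = -94/5, M_1 = 128/5, M_2 = -88/5, M_3 = 44/5.
On [3, 4], S(t) = 8 + 17/5·(t - 3) - 44/5·(t - 3)² + 22/5·(t - 3)³.
With (t - 3) = 1/2: S(7/2) = 161/20.

8.0500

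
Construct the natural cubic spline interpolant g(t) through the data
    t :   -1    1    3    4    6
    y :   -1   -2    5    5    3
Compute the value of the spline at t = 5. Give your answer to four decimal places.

Write M_i for g''(x_i). With h_i = 2, 2, 1, 2 and divided differences Δ_i = -1/2, 7/2, 0, -1, the continuity of g' gives the tridiagonal system
  2·M_0 + 8·M_1 + 2·M_2 = 6(Δ_1 - Δ_0) = 24
  2·M_1 + 6·M_2 + 1·M_3 = 6(Δ_2 - Δ_1) = -21
  1·M_2 + 6·M_3 + 2·M_4 = 6(Δ_3 - Δ_2) = -6
Natural end conditions: M_0 = M_4 = 0.
Forward elimination and back-substitution give M_0 = 0, M_1 = 135/32, M_2 = -39/8, M_3 = -3/16, M_4 = 0.
On [4, 6], g(t) = 5 - 7/8·(t - 4) - 3/32·(t - 4)² + 1/64·(t - 4)³.
With (t - 4) = 1: g(5) = 259/64.

4.0469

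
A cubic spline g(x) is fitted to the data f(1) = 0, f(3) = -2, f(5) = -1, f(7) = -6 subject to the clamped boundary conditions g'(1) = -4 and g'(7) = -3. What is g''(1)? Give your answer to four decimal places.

4.1333

Put σ_i = g'' at the i-th knot. Here h = (2, 2, 2) and Δ = (-1, 1/2, -5/2), so the interior equations h_(i-1)·σ_(i-1) + 2(h_(i-1)+h_i)·σ_i + h_i·σ_(i+1) = 6(Δ_i − Δ_(i-1)) read
  2·σ_0 + 8·σ_1 + 2·σ_2 = 6(Δ_1 - Δ_0) = 9
  2·σ_1 + 8·σ_2 + 2·σ_3 = 6(Δ_2 - Δ_1) = -18
Clamped end conditions give two more equations: 2h_0·σ_0 + h_0·σ_1 = 6(Δ_0 - g'(1)) = 18 and h_2·σ_2 + 2h_2·σ_3 = 6(g'(7) - Δ_2) = -3.
Hence σ_0 = 62/15, σ_1 = 11/15, σ_2 = -77/30, σ_3 = 8/15.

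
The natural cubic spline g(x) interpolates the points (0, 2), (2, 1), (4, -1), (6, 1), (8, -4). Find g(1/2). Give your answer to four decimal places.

Put m_i = g'' at the i-th knot. Here h = (2, 2, 2, 2) and Δ = (-1/2, -1, 1, -5/2), so the interior equations h_(i-1)·m_(i-1) + 2(h_(i-1)+h_i)·m_i + h_i·m_(i+1) = 6(Δ_i − Δ_(i-1)) read
  2·m_0 + 8·m_1 + 2·m_2 = 6(Δ_1 - Δ_0) = -3
  2·m_1 + 8·m_2 + 2·m_3 = 6(Δ_2 - Δ_1) = 12
  2·m_2 + 8·m_3 + 2·m_4 = 6(Δ_3 - Δ_2) = -21
Natural end conditions: m_0 = m_4 = 0.
Hence m_0 = 0, m_1 = -57/56, m_2 = 18/7, m_3 = -183/56, m_4 = 0.
On [0, 2], g(x) = 2 - 9/56·x + 0·x² - 19/224·x³.
With x = 1/2: g(1/2) = 3421/1792.

1.9090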